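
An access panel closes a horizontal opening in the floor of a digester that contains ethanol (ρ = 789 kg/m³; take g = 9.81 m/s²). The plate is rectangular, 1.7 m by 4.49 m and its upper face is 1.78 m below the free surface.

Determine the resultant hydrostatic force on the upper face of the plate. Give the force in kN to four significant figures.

F ≈ 105.2 kN

γ = ρg = 789 × 9.81 / 1000 = 7.74009 kN/m³.
The plate is horizontal, so pressure is uniform at p = γ·h = 7.74009 × 1.78 = 13.7774 kN/m².
A = 1.7 × 4.49 = 7.633 m².
F = p·A = 13.7774 × 7.633 = 105.163 kN.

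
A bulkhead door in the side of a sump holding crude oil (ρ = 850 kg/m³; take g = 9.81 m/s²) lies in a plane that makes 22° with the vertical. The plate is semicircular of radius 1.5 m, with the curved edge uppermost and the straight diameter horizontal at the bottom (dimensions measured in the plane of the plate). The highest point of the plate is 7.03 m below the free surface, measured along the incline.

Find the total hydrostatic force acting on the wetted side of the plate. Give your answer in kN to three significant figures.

γ = ρg = 850 × 9.81 / 1000 = 8.3385 kN/m³.
The plate makes 22° with the vertical, i.e. θ = 90° − 22° = 68° to the horizontal. Measuring y along the incline from the free-surface line, vertical depth h = y·sinθ with sinθ = 0.927184.
The centroid lies 4r/(3π) = 0.63662 m above the diameter, so r − 4r/(3π) = 1.5 − 0.63662 = 0.86338 m below the topmost point, so y_c = 7.03 + 0.86338 = 7.89338 m and h_c = 7.89338 × 0.927184 = 7.31862 m.
A = πr²/2 = π × 1.5²/2 = 3.53429 m².
Resultant F = γ·h_c·A = 8.3385 × 7.31862 × 3.53429 = 215.685 kN.

F ≈ 216 kN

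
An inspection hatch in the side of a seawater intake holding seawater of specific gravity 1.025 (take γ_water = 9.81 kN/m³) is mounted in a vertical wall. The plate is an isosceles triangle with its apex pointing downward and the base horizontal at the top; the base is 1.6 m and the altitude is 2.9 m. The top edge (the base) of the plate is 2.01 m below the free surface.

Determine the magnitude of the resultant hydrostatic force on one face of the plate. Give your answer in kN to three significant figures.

F ≈ 69.4 kN

γ = 1.025 × 9.81 = 10.05525 kN/m³.
With the apex down, the centroid sits h/3 = 2.9/3 = 0.966667 m below the base (the top edge), so the centroid depth is h_c = 2.01 + 0.966667 = 2.97667 m.
A = ½ × 1.6 × 2.9 = 2.32 m².
Resultant F = γ·h_c·A = 10.05525 × 2.97667 × 2.32 = 69.4403 kN.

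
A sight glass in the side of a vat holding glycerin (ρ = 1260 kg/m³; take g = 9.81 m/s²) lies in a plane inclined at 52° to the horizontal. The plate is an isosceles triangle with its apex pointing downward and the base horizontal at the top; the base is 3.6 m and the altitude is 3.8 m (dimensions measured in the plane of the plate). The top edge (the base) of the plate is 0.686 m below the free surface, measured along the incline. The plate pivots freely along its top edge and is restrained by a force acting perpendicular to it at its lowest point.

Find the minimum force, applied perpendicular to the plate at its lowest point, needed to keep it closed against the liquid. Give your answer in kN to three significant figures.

γ = ρg = 1260 × 9.81 / 1000 = 12.3606 kN/m³.
Let θ = 52° be the plate's angle to the horizontal; measure y along the incline from where the plane meets the free surface. Vertical depth h = y·sinθ with sinθ = 0.788011.
With the apex down, the centroid sits h/3 = 3.8/3 = 1.26667 m below the base (the top edge), so y_c = 0.686 + 1.26667 = 1.95267 m and h_c = 1.95267 × 0.788011 = 1.53873 m.
A = ½ × 3.6 × 3.8 = 6.84 m².
Resultant F = γ·h_c·A = 12.3606 × 1.53873 × 6.84 = 130.094 kN.
I_c = b·h³/36 = 3.6 × 3.8³/36 = 5.4872 m⁴.
Centre of pressure: y_p = y_c + I_c/(y_c·A) = 1.95267 + 5.4872/(1.95267 × 6.84) = 1.95267 + 0.410833 = 2.3635 m along the plane.
The resultant acts 1.26667 + 0.410833 = 1.6775 m (along the plate) below the hinge at the top edge, so the moment about the hinge is M = F × 1.6775 = 130.094 × 1.6775 = 218.233 kN·m.
A normal force at the bottom, 3.8 m from the hinge, must supply this moment: P = 218.233/3.8 = 57.4297 kN.

P ≈ 57.4 kN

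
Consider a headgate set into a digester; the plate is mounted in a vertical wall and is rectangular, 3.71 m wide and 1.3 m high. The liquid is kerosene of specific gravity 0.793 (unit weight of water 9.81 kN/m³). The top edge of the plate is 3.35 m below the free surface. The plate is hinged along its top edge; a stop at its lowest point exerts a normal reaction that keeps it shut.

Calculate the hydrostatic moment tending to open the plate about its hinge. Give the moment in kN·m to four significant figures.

γ = 0.793 × 9.81 = 7.77933 kN/m³.
The centroid lies 1.3/2 = 0.65 m below the top edge, so the centroid depth is h_c = 3.35 + 0.65 = 4 m.
A = 3.71 × 1.3 = 4.823 m².
Resultant F = γ·h_c·A = 7.77933 × 4 × 4.823 = 150.079 kN.
I_c = b·h³/12 = 3.71 × 1.3³/12 = 0.679239 m⁴.
Centre of pressure: y_p = y_c + I_c/(y_c·A) = 4 + 0.679239/(4 × 4.823) = 4 + 0.0352083 = 4.03521 m along the plane.
The resultant acts 0.65 + 0.0352083 = 0.685208 m (along the plate) below the hinge at the top edge, so the moment about the hinge is M = F × 0.685208 = 150.079 × 0.685208 = 102.835 kN·m.

M ≈ 102.8 kN·m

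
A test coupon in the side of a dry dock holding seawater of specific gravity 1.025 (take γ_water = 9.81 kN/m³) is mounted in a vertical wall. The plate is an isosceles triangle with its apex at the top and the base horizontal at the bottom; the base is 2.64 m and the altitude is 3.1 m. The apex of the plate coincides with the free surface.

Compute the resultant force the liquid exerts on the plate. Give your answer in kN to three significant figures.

γ = 1.025 × 9.81 = 10.05525 kN/m³.
With the apex up, the centroid sits 2h/3 = 2 × 3.1/3 = 2.06667 m below the apex, so the centroid depth is h_c = 2.06667 m.
A = ½ × 2.64 × 3.1 = 4.092 m².
Resultant F = γ·h_c·A = 10.05525 × 2.06667 × 4.092 = 85.0354 kN.

F ≈ 85.0 kN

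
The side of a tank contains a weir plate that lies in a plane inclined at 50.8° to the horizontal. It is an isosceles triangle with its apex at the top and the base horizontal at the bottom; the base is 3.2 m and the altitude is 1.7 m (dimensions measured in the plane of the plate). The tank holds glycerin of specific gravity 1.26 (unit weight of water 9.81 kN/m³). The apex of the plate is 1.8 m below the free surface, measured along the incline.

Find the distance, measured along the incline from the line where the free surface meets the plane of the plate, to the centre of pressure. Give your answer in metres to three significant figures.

y_p = 2.99 m

γ = 1.26 × 9.81 = 12.3606 kN/m³.
Let θ = 50.8° be the plate's angle to the horizontal; measure y along the incline from where the plane meets the free surface. Vertical depth h = y·sinθ with sinθ = 0.774944.
With the apex up, the centroid sits 2h/3 = 2 × 1.7/3 = 1.13333 m below the apex, so y_c = 1.8 + 1.13333 = 2.93333 m and h_c = 2.93333 × 0.774944 = 2.27317 m.
A = ½ × 3.2 × 1.7 = 2.72 m².
Resultant F = γ·h_c·A = 12.3606 × 2.27317 × 2.72 = 76.4259 kN.
I_c = b·h³/36 = 3.2 × 1.7³/36 = 0.436711 m⁴.
Centre of pressure: y_p = y_c + I_c/(y_c·A) = 2.93333 + 0.436711/(2.93333 × 2.72) = 2.93333 + 0.0547349 = 2.98806 m along the plane.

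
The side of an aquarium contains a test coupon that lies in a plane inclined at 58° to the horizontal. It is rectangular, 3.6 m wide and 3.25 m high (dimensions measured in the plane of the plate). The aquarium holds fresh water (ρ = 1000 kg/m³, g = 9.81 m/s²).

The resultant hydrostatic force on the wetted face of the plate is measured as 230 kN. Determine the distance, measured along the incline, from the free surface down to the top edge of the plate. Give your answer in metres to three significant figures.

y_top ≈ 0.738 m

γ = ρg = 1000 × 9.81 = 9810 N/m³ = 9.81 kN/m³.
A = 3.6 × 3.25 = 11.7 m².
From F = γ·h_c·A, the centroid depth is h_c = 230/(9.81 × 11.7) = 2.00389 m.
Let θ = 58° be the plate's angle to the horizontal; measure y along the incline from where the plane meets the free surface. Vertical depth h = y·sinθ with sinθ = 0.848048.
Along the incline, y_c = h_c/sinθ = 2.00389/0.848048 = 2.36294 m.
The centroid lies 3.25/2 = 1.625 m below the top edge, so the top edge sits at y_top = 2.36294 − 1.625 = 0.73794 m along the incline.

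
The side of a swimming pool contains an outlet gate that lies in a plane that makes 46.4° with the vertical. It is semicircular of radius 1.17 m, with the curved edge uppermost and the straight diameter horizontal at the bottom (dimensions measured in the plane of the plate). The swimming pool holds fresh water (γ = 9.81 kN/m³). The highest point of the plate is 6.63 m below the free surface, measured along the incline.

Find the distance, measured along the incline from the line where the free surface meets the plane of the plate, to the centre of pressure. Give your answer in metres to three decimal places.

y_p = 7.317 m

γ = 9.81 kN/m³.
The plate makes 46.4° with the vertical, i.e. θ = 90° − 46.4° = 43.6° to the horizontal. Measuring y along the incline from the free-surface line, vertical depth h = y·sinθ with sinθ = 0.689620.
The centroid lies 4r/(3π) = 0.496563 m above the diameter, so r − 4r/(3π) = 1.17 − 0.496563 = 0.673437 m below the topmost point, so y_c = 6.63 + 0.673437 = 7.30344 m and h_c = 7.30344 × 0.689620 = 5.0366 m.
A = πr²/2 = π × 1.17²/2 = 2.15026 m².
Resultant F = γ·h_c·A = 9.81 × 5.0366 × 2.15026 = 106.242 kN.
I_c = (π/8 − 8/(9π))·r⁴ = 0.109757 × 1.17⁴ = 0.205672 m⁴.
Centre of pressure: y_p = y_c + I_c/(y_c·A) = 7.30344 + 0.205672/(7.30344 × 2.15026) = 7.30344 + 0.0130965 = 7.31654 m along the plane.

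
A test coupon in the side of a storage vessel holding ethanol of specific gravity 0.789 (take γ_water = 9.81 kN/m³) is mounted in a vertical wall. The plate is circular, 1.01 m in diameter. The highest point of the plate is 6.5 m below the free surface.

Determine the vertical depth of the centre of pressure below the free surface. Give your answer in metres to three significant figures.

h_p = 7.01 m

γ = 0.789 × 9.81 = 7.74009 kN/m³.
The centroid is at the centre, 0.505 m below the top of the plate, so the centroid depth is h_c = 6.5 + 0.505 = 7.005 m.
A = π(0.505)² = 0.801185 m².
Resultant F = γ·h_c·A = 7.74009 × 7.005 × 0.801185 = 43.4397 kN.
I_c = πr⁴/4 = π × 0.505⁴/4 = 0.0510805 m⁴.
Centre of pressure: y_p = y_c + I_c/(y_c·A) = 7.005 + 0.0510805/(7.005 × 0.801185) = 7.005 + 0.00910153 = 7.0141 m along the plane.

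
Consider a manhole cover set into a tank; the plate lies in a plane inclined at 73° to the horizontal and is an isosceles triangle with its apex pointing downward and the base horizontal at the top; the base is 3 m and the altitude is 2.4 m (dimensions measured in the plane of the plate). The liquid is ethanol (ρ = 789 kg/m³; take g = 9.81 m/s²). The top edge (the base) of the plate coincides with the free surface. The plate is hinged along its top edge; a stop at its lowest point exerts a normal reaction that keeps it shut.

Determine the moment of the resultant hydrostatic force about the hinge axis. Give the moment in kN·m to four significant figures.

M ≈ 25.58 kN·m

γ = ρg = 789 × 9.81 / 1000 = 7.74009 kN/m³.
Let θ = 73° be the plate's angle to the horizontal; measure y along the incline from where the plane meets the free surface. Vertical depth h = y·sinθ with sinθ = 0.956305.
With the apex down, the centroid sits h/3 = 2.4/3 = 0.8 m below the base (the top edge), so y_c = 0.8 m and h_c = 0.8 × 0.956305 = 0.765044 m.
A = ½ × 3 × 2.4 = 3.6 m².
Resultant F = γ·h_c·A = 7.74009 × 0.765044 × 3.6 = 21.3174 kN.
I_c = b·h³/36 = 3 × 2.4³/36 = 1.152 m⁴.
Centre of pressure: y_p = y_c + I_c/(y_c·A) = 0.8 + 1.152/(0.8 × 3.6) = 0.8 + 0.4 = 1.2 m along the plane.
The resultant acts 0.8 + 0.4 = 1.2 m (along the plate) below the hinge at the top edge, so the moment about the hinge is M = F × 1.2 = 21.3174 × 1.2 = 25.5809 kN·m.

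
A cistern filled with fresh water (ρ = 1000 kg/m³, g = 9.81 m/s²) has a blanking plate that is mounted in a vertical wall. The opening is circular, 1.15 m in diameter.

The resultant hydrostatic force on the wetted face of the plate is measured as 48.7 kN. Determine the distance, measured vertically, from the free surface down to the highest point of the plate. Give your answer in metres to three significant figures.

d_top ≈ 4.20 m

γ = ρg = 1000 × 9.81 = 9810 N/m³ = 9.81 kN/m³.
A = π(0.575)² = 1.03869 m².
From F = γ·h_c·A, the centroid depth is h_c = 48.7/(9.81 × 1.03869) = 4.77941 m.
The centroid is at the centre, 0.575 m below the top of the plate, so the highest point sits at h_top = 4.77941 − 0.575 = 4.20441 m below the surface.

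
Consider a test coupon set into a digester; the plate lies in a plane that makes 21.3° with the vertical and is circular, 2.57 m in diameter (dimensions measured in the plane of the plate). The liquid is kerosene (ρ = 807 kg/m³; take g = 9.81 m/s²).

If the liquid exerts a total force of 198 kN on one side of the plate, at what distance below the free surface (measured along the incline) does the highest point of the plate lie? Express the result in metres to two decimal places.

y_top ≈ 3.89 m

γ = ρg = 807 × 9.81 / 1000 = 7.91667 kN/m³.
A = π(1.285)² = 5.18748 m².
From F = γ·h_c·A, the centroid depth is h_c = 198/(7.91667 × 5.18748) = 4.82132 m.
The plate makes 21.3° with the vertical, i.e. θ = 90° − 21.3° = 68.7° to the horizontal. Measuring y along the incline from the free-surface line, vertical depth h = y·sinθ with sinθ = 0.931691.
Along the incline, y_c = h_c/sinθ = 4.82132/0.931691 = 5.17481 m.
The centroid is at the centre, 1.285 m below the top of the plate, so the highest point sits at y_top = 5.17481 − 1.285 = 3.88981 m along the incline.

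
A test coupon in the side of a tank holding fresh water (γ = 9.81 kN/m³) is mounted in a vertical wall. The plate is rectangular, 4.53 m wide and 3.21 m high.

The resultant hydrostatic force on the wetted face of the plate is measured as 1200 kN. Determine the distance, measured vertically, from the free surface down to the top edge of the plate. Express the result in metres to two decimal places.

γ = 9.81 kN/m³.
A = 4.53 × 3.21 = 14.5413 m².
From F = γ·h_c·A, the centroid depth is h_c = 1200/(9.81 × 14.5413) = 8.41219 m.
The centroid lies 3.21/2 = 1.605 m below the top edge, so the top edge sits at h_top = 8.41219 − 1.605 = 6.80719 m below the surface.

d_top ≈ 6.81 m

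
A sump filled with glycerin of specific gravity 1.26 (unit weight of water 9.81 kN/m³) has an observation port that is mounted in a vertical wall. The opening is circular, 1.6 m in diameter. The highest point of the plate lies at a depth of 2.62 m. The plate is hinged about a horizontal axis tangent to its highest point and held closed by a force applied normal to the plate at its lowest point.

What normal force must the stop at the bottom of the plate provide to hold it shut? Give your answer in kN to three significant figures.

γ = 1.26 × 9.81 = 12.3606 kN/m³.
The centroid is at the centre, 0.8 m below the top of the plate, so the centroid depth is h_c = 2.62 + 0.8 = 3.42 m.
A = π(0.8)² = 2.01062 m².
Resultant F = γ·h_c·A = 12.3606 × 3.42 × 2.01062 = 84.9954 kN.
I_c = πr⁴/4 = π × 0.8⁴/4 = 0.321699 m⁴.
Centre of pressure: y_p = y_c + I_c/(y_c·A) = 3.42 + 0.321699/(3.42 × 2.01062) = 3.42 + 0.0467836 = 3.46678 m along the plane.
The resultant acts 0.8 + 0.0467836 = 0.846784 m (along the plate) below the hinge at the top edge, so the moment about the hinge is M = F × 0.846784 = 84.9954 × 0.846784 = 71.9727 kN·m.
A normal force at the bottom, 1.6 m from the hinge, must supply this moment: P = 71.9727/1.6 = 44.9829 kN.

P ≈ 45.0 kN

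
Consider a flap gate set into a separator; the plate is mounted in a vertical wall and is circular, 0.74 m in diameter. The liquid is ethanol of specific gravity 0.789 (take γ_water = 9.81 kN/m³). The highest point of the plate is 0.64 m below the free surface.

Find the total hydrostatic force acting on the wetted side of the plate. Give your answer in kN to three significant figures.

γ = 0.789 × 9.81 = 7.74009 kN/m³.
The centroid is at the centre, 0.37 m below the top of the plate, so the centroid depth is h_c = 0.64 + 0.37 = 1.01 m.
A = π(0.37)² = 0.430084 m².
Resultant F = γ·h_c·A = 7.74009 × 1.01 × 0.430084 = 3.36218 kN.

F ≈ 3.36 kN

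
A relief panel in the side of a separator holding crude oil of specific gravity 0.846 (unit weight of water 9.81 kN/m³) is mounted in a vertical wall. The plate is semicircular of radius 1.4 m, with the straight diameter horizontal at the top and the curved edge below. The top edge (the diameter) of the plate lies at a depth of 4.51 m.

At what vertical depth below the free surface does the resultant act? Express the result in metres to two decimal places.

γ = 0.846 × 9.81 = 8.29926 kN/m³.
The centroid of a semicircle lies 4r/(3π) = 0.594178 m from the diameter, here below the top edge, so the centroid depth is h_c = 4.51 + 0.594178 = 5.10418 m.
A = πr²/2 = π × 1.4²/2 = 3.07876 m².
Resultant F = γ·h_c·A = 8.29926 × 5.10418 × 3.07876 = 130.419 kN.
I_c = (π/8 − 8/(9π))·r⁴ = 0.109757 × 1.4⁴ = 0.421642 m⁴.
Centre of pressure: y_p = y_c + I_c/(y_c·A) = 5.10418 + 0.421642/(5.10418 × 3.07876) = 5.10418 + 0.0268313 = 5.13101 m along the plane.

h_p = 5.13 m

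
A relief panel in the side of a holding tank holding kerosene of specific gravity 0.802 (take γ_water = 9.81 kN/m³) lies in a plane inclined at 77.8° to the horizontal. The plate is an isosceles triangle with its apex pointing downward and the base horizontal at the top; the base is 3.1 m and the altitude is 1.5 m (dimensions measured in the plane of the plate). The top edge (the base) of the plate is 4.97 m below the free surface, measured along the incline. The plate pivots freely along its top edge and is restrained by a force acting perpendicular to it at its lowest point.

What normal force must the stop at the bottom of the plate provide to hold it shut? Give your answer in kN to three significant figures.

γ = 0.802 × 9.81 = 7.86762 kN/m³.
Let θ = 77.8° be the plate's angle to the horizontal; measure y along the incline from where the plane meets the free surface. Vertical depth h = y·sinθ with sinθ = 0.977416.
With the apex down, the centroid sits h/3 = 1.5/3 = 0.5 m below the base (the top edge), so y_c = 4.97 + 0.5 = 5.47 m and h_c = 5.47 × 0.977416 = 5.34647 m.
A = ½ × 3.1 × 1.5 = 2.325 m².
Resultant F = γ·h_c·A = 7.86762 × 5.34647 × 2.325 = 97.7988 kN.
I_c = b·h³/36 = 3.1 × 1.5³/36 = 0.290625 m⁴.
Centre of pressure: y_p = y_c + I_c/(y_c·A) = 5.47 + 0.290625/(5.47 × 2.325) = 5.47 + 0.0228519 = 5.49285 m along the plane.
The resultant acts 0.5 + 0.0228519 = 0.522852 m (along the plate) below the hinge at the top edge, so the moment about the hinge is M = F × 0.522852 = 97.7988 × 0.522852 = 51.1343 kN·m.
A normal force at the bottom, 1.5 m from the hinge, must supply this moment: P = 51.1343/1.5 = 34.0895 kN.

P ≈ 34.1 kN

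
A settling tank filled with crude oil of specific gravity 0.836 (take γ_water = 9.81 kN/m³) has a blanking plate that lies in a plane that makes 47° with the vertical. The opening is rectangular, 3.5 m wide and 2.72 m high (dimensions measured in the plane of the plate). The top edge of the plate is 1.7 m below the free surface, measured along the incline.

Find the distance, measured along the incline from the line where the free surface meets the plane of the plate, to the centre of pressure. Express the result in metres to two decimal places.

γ = 0.836 × 9.81 = 8.20116 kN/m³.
The plate makes 47° with the vertical, i.e. θ = 90° − 47° = 43° to the horizontal. Measuring y along the incline from the free-surface line, vertical depth h = y·sinθ with sinθ = 0.681998.
The centroid lies 2.72/2 = 1.36 m below the top edge, so y_c = 1.7 + 1.36 = 3.06 m and h_c = 3.06 × 0.681998 = 2.08691 m.
A = 3.5 × 2.72 = 9.52 m².
Resultant F = γ·h_c·A = 8.20116 × 2.08691 × 9.52 = 162.936 kN.
I_c = b·h³/12 = 3.5 × 2.72³/12 = 5.8694 m⁴.
Centre of pressure: y_p = y_c + I_c/(y_c·A) = 3.06 + 5.8694/(3.06 × 9.52) = 3.06 + 0.201482 = 3.26148 m along the plane.

y_p = 3.26 m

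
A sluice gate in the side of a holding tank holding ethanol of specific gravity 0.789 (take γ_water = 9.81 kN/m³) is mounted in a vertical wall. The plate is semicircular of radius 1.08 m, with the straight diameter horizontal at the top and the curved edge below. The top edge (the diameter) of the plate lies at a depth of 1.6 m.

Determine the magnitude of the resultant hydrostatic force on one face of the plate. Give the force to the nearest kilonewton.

F ≈ 29 kN

γ = 0.789 × 9.81 = 7.74009 kN/m³.
The centroid of a semicircle lies 4r/(3π) = 0.458366 m from the diameter, here below the top edge, so the centroid depth is h_c = 1.6 + 0.458366 = 2.05837 m.
A = πr²/2 = π × 1.08²/2 = 1.83218 m².
Resultant F = γ·h_c·A = 7.74009 × 2.05837 × 1.83218 = 29.1902 kN.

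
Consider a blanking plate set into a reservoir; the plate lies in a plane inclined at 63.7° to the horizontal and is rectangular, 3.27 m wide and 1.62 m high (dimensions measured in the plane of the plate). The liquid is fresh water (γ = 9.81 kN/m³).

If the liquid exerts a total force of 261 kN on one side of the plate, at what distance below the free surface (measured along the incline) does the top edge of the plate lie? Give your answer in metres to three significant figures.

γ = 9.81 kN/m³.
A = 3.27 × 1.62 = 5.2974 m².
From F = γ·h_c·A, the centroid depth is h_c = 261/(9.81 × 5.2974) = 5.02237 m.
Let θ = 63.7° be the plate's angle to the horizontal; measure y along the incline from where the plane meets the free surface. Vertical depth h = y·sinθ with sinθ = 0.896486.
Along the incline, y_c = h_c/sinθ = 5.02237/0.896486 = 5.60228 m.
The centroid lies 1.62/2 = 0.81 m below the top edge, so the top edge sits at y_top = 5.60228 − 0.81 = 4.79228 m along the incline.

y_top ≈ 4.79 m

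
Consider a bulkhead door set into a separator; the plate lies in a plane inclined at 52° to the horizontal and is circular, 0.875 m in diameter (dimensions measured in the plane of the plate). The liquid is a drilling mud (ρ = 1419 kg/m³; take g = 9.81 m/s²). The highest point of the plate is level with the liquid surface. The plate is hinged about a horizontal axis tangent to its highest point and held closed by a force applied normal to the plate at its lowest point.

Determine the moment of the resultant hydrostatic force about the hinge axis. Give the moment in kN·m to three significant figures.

M ≈ 1.58 kN·m

γ = ρg = 1419 × 9.81 / 1000 = 13.92039 kN/m³.
Let θ = 52° be the plate's angle to the horizontal; measure y along the incline from where the plane meets the free surface. Vertical depth h = y·sinθ with sinθ = 0.788011.
The centroid is at the centre, 0.4375 m below the top of the plate, so y_c = 0.4375 m and h_c = 0.4375 × 0.788011 = 0.344755 m.
A = π(0.4375)² = 0.60132 m².
Resultant F = γ·h_c·A = 13.92039 × 0.344755 × 0.60132 = 2.88581 kN.
I_c = πr⁴/4 = π × 0.4375⁴/4 = 0.0287741 m⁴.
Centre of pressure: y_p = y_c + I_c/(y_c·A) = 0.4375 + 0.0287741/(0.4375 × 0.60132) = 0.4375 + 0.109375 = 0.546875 m along the plane.
The resultant acts 0.4375 + 0.109375 = 0.546875 m (along the plate) below the hinge at the top edge, so the moment about the hinge is M = F × 0.546875 = 2.88581 × 0.546875 = 1.57818 kN·m.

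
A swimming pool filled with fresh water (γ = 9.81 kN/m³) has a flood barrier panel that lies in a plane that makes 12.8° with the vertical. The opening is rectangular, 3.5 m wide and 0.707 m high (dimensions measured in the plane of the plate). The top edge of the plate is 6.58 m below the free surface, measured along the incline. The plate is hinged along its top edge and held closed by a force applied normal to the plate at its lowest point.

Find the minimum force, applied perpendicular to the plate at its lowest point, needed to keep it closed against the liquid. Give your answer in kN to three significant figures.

γ = 9.81 kN/m³.
The plate makes 12.8° with the vertical, i.e. θ = 90° − 12.8° = 77.2° to the horizontal. Measuring y along the incline from the free-surface line, vertical depth h = y·sinθ with sinθ = 0.975149.
The centroid lies 0.707/2 = 0.3535 m below the top edge, so y_c = 6.58 + 0.3535 = 6.9335 m and h_c = 6.9335 × 0.975149 = 6.7612 m.
A = 3.5 × 0.707 = 2.4745 m².
Resultant F = γ·h_c·A = 9.81 × 6.7612 × 2.4745 = 164.127 kN.
I_c = b·h³/12 = 3.5 × 0.707³/12 = 0.103073 m⁴.
Centre of pressure: y_p = y_c + I_c/(y_c·A) = 6.9335 + 0.103073/(6.9335 × 2.4745) = 6.9335 + 0.00600765 = 6.93951 m along the plane.
The resultant acts 0.3535 + 0.00600765 = 0.359508 m (along the plate) below the hinge at the top edge, so the moment about the hinge is M = F × 0.359508 = 164.127 × 0.359508 = 59.005 kN·m.
A normal force at the bottom, 0.707 m from the hinge, must supply this moment: P = 59.005/0.707 = 83.4583 kN.

P ≈ 83.5 kN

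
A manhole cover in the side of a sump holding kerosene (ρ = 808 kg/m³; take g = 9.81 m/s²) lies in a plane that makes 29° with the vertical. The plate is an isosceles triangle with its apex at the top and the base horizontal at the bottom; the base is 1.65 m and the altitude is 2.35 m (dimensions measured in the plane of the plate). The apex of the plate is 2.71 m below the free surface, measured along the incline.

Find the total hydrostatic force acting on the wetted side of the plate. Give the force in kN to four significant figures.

γ = ρg = 808 × 9.81 / 1000 = 7.92648 kN/m³.
The plate makes 29° with the vertical, i.e. θ = 90° − 29° = 61° to the horizontal. Measuring y along the incline from the free-surface line, vertical depth h = y·sinθ with sinθ = 0.874620.
With the apex up, the centroid sits 2h/3 = 2 × 2.35/3 = 1.56667 m below the apex, so y_c = 2.71 + 1.56667 = 4.27667 m and h_c = 4.27667 × 0.874620 = 3.74046 m.
A = ½ × 1.65 × 2.35 = 1.93875 m².
Resultant F = γ·h_c·A = 7.92648 × 3.74046 × 1.93875 = 57.4814 kN.

F ≈ 57.48 kN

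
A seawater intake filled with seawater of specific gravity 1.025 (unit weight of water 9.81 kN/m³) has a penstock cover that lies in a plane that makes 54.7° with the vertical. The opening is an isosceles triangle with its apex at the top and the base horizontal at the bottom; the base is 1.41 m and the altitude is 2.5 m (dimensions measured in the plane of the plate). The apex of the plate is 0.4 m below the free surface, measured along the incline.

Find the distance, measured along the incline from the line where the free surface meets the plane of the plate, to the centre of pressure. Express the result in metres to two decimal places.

γ = 1.025 × 9.81 = 10.05525 kN/m³.
The plate makes 54.7° with the vertical, i.e. θ = 90° − 54.7° = 35.3° to the horizontal. Measuring y along the incline from the free-surface line, vertical depth h = y·sinθ with sinθ = 0.577858.
With the apex up, the centroid sits 2h/3 = 2 × 2.5/3 = 1.66667 m below the apex, so y_c = 0.4 + 1.66667 = 2.06667 m and h_c = 2.06667 × 0.577858 = 1.19424 m.
A = ½ × 1.41 × 2.5 = 1.7625 m².
Resultant F = γ·h_c·A = 10.05525 × 1.19424 × 1.7625 = 21.1648 kN.
I_c = b·h³/36 = 1.41 × 2.5³/36 = 0.611979 m⁴.
Centre of pressure: y_p = y_c + I_c/(y_c·A) = 2.06667 + 0.611979/(2.06667 × 1.7625) = 2.06667 + 0.16801 = 2.23468 m along the plane.

y_p = 2.23 m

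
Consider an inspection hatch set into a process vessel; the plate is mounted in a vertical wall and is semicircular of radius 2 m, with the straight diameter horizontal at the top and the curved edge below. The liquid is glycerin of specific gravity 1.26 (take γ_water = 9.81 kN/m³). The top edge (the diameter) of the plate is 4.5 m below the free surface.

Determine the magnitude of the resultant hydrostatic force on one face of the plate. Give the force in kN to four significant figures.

F ≈ 415.4 kN

γ = 1.26 × 9.81 = 12.3606 kN/m³.
The centroid of a semicircle lies 4r/(3π) = 0.848826 m from the diameter, here below the top edge, so the centroid depth is h_c = 4.5 + 0.848826 = 5.34883 m.
A = πr²/2 = π × 2²/2 = 6.28319 m².
Resultant F = γ·h_c·A = 12.3606 × 5.34883 × 6.28319 = 415.412 kN.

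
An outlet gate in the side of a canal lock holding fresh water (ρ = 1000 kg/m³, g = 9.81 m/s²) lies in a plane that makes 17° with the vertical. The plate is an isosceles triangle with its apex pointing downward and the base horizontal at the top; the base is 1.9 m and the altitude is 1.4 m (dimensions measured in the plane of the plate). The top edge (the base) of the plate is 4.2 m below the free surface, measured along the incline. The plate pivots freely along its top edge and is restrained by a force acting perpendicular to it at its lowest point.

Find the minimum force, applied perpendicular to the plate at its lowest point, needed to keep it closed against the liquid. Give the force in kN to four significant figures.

P ≈ 20.38 kN

γ = ρg = 1000 × 9.81 = 9810 N/m³ = 9.81 kN/m³.
The plate makes 17° with the vertical, i.e. θ = 90° − 17° = 73° to the horizontal. Measuring y along the incline from the free-surface line, vertical depth h = y·sinθ with sinθ = 0.956305.
With the apex down, the centroid sits h/3 = 1.4/3 = 0.466667 m below the base (the top edge), so y_c = 4.2 + 0.466667 = 4.66667 m and h_c = 4.66667 × 0.956305 = 4.46276 m.
A = ½ × 1.9 × 1.4 = 1.33 m².
Resultant F = γ·h_c·A = 9.81 × 4.46276 × 1.33 = 58.227 kN.
I_c = b·h³/36 = 1.9 × 1.4³/36 = 0.144822 m⁴.
Centre of pressure: y_p = y_c + I_c/(y_c·A) = 4.66667 + 0.144822/(4.66667 × 1.33) = 4.66667 + 0.0233333 = 4.69 m along the plane.
The resultant acts 0.466667 + 0.0233333 = 0.49 m (along the plate) below the hinge at the top edge, so the moment about the hinge is M = F × 0.49 = 58.227 × 0.49 = 28.5312 kN·m.
A normal force at the bottom, 1.4 m from the hinge, must supply this moment: P = 28.5312/1.4 = 20.3794 kN.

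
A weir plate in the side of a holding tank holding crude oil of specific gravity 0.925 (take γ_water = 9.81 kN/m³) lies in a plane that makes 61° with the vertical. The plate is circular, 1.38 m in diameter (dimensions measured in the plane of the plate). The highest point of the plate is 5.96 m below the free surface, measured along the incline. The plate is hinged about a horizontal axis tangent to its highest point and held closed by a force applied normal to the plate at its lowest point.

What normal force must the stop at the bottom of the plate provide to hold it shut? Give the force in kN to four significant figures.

P ≈ 22.45 kN

γ = 0.925 × 9.81 = 9.07425 kN/m³.
The plate makes 61° with the vertical, i.e. θ = 90° − 61° = 29° to the horizontal. Measuring y along the incline from the free-surface line, vertical depth h = y·sinθ with sinθ = 0.484810.
The centroid is at the centre, 0.69 m below the top of the plate, so y_c = 5.96 + 0.69 = 6.65 m and h_c = 6.65 × 0.484810 = 3.22399 m.
A = π(0.69)² = 1.49571 m².
Resultant F = γ·h_c·A = 9.07425 × 3.22399 × 1.49571 = 43.7574 kN.
I_c = πr⁴/4 = π × 0.69⁴/4 = 0.178027 m⁴.
Centre of pressure: y_p = y_c + I_c/(y_c·A) = 6.65 + 0.178027/(6.65 × 1.49571) = 6.65 + 0.0178985 = 6.6679 m along the plane.
The resultant acts 0.69 + 0.0178985 = 0.707898 m (along the plate) below the hinge at the top edge, so the moment about the hinge is M = F × 0.707898 = 43.7574 × 0.707898 = 30.9758 kN·m.
A normal force at the bottom, 1.38 m from the hinge, must supply this moment: P = 30.9758/1.38 = 22.4462 kN.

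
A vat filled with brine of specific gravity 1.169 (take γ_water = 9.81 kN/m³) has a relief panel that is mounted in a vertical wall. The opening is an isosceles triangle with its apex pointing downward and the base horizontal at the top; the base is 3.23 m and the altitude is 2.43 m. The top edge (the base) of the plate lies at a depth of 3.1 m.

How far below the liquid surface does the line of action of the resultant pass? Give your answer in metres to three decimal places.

γ = 1.169 × 9.81 = 11.46789 kN/m³.
With the apex down, the centroid sits h/3 = 2.43/3 = 0.81 m below the base (the top edge), so the centroid depth is h_c = 3.1 + 0.81 = 3.91 m.
A = ½ × 3.23 × 2.43 = 3.92445 m².
Resultant F = γ·h_c·A = 11.46789 × 3.91 × 3.92445 = 175.97 kN.
I_c = b·h³/36 = 3.23 × 2.43³/36 = 1.28742 m⁴.
Centre of pressure: y_p = y_c + I_c/(y_c·A) = 3.91 + 1.28742/(3.91 × 3.92445) = 3.91 + 0.0839005 = 3.9939 m along the plane.

h_p = 3.994 m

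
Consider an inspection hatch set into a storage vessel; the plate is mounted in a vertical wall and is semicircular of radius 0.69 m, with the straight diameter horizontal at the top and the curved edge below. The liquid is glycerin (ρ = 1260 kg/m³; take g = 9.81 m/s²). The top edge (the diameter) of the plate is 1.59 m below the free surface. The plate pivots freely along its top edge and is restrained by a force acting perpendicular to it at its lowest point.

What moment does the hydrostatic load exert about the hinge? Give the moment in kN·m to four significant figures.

γ = ρg = 1260 × 9.81 / 1000 = 12.3606 kN/m³.
The centroid of a semicircle lies 4r/(3π) = 0.292845 m from the diameter, here below the top edge, so the centroid depth is h_c = 1.59 + 0.292845 = 1.88285 m.
A = πr²/2 = π × 0.69²/2 = 0.747856 m².
Resultant F = γ·h_c·A = 12.3606 × 1.88285 × 0.747856 = 17.405 kN.
I_c = (π/8 − 8/(9π))·r⁴ = 0.109757 × 0.69⁴ = 0.0248788 m⁴.
Centre of pressure: y_p = y_c + I_c/(y_c·A) = 1.88285 + 0.0248788/(1.88285 × 0.747856) = 1.88285 + 0.0176683 = 1.90052 m along the plane.
The resultant acts 0.292845 + 0.0176683 = 0.310513 m (along the plate) below the hinge at the top edge, so the moment about the hinge is M = F × 0.310513 = 17.405 × 0.310513 = 5.40448 kN·m.

M ≈ 5.404 kN·m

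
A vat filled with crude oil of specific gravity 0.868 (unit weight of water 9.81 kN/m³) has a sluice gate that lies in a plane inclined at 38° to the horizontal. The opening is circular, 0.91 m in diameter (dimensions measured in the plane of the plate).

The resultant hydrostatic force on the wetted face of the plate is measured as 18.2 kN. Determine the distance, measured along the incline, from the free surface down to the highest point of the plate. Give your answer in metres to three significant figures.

γ = 0.868 × 9.81 = 8.51508 kN/m³.
A = π(0.455)² = 0.650388 m².
From F = γ·h_c·A, the centroid depth is h_c = 18.2/(8.51508 × 0.650388) = 3.28632 m.
Let θ = 38° be the plate's angle to the horizontal; measure y along the incline from where the plane meets the free surface. Vertical depth h = y·sinθ with sinθ = 0.615661.
Along the incline, y_c = h_c/sinθ = 3.28632/0.615661 = 5.33787 m.
The centroid is at the centre, 0.455 m below the top of the plate, so the highest point sits at y_top = 5.33787 − 0.455 = 4.88287 m along the incline.

y_top ≈ 4.88 m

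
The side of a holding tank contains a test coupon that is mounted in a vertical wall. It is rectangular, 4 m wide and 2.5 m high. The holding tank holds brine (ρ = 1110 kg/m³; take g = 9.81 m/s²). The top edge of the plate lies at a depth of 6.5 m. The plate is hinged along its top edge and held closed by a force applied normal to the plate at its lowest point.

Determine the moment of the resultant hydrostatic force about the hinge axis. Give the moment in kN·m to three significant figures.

M ≈ 1110 kN·m

γ = ρg = 1110 × 9.81 / 1000 = 10.8891 kN/m³.
The centroid lies 2.5/2 = 1.25 m below the top edge, so the centroid depth is h_c = 6.5 + 1.25 = 7.75 m.
A = 4 × 2.5 = 10 m².
Resultant F = γ·h_c·A = 10.8891 × 7.75 × 10 = 843.905 kN.
I_c = b·h³/12 = 4 × 2.5³/12 = 5.20833 m⁴.
Centre of pressure: y_p = y_c + I_c/(y_c·A) = 7.75 + 5.20833/(7.75 × 10) = 7.75 + 0.0672043 = 7.8172 m along the plane.
The resultant acts 1.25 + 0.0672043 = 1.3172 m (along the plate) below the hinge at the top edge, so the moment about the hinge is M = F × 1.3172 = 843.905 × 1.3172 = 1111.59 kN·m.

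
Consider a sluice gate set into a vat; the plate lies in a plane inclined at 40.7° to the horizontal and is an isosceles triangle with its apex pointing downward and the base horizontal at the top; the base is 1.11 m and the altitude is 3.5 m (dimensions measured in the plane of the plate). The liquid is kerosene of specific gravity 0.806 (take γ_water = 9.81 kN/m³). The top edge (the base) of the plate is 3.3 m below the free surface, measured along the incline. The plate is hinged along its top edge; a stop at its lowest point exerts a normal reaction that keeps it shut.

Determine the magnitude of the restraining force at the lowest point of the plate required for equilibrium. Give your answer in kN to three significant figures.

P ≈ 16.9 kN

γ = 0.806 × 9.81 = 7.90686 kN/m³.
Let θ = 40.7° be the plate's angle to the horizontal; measure y along the incline from where the plane meets the free surface. Vertical depth h = y·sinθ with sinθ = 0.652098.
With the apex down, the centroid sits h/3 = 3.5/3 = 1.16667 m below the base (the top edge), so y_c = 3.3 + 1.16667 = 4.46667 m and h_c = 4.46667 × 0.652098 = 2.91271 m.
A = ½ × 1.11 × 3.5 = 1.9425 m².
Resultant F = γ·h_c·A = 7.90686 × 2.91271 × 1.9425 = 44.7365 kN.
I_c = b·h³/36 = 1.11 × 3.5³/36 = 1.32198 m⁴.
Centre of pressure: y_p = y_c + I_c/(y_c·A) = 4.46667 + 1.32198/(4.46667 × 1.9425) = 4.46667 + 0.152363 = 4.61903 m along the plane.
The resultant acts 1.16667 + 0.152363 = 1.31903 m (along the plate) below the hinge at the top edge, so the moment about the hinge is M = F × 1.31903 = 44.7365 × 1.31903 = 59.0088 kN·m.
A normal force at the bottom, 3.5 m from the hinge, must supply this moment: P = 59.0088/3.5 = 16.8597 kN.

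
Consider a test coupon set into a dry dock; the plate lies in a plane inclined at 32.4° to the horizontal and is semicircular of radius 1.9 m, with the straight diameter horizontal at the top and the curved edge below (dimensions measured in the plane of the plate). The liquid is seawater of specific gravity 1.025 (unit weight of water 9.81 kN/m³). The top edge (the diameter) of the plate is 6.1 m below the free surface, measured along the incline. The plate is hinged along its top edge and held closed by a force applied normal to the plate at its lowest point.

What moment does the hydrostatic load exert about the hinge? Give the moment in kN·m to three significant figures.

γ = 1.025 × 9.81 = 10.05525 kN/m³.
Let θ = 32.4° be the plate's angle to the horizontal; measure y along the incline from where the plane meets the free surface. Vertical depth h = y·sinθ with sinθ = 0.535827.
The centroid of a semicircle lies 4r/(3π) = 0.806385 m from the diameter, here below the top edge, so y_c = 6.1 + 0.806385 = 6.90638 m and h_c = 6.90638 × 0.535827 = 3.70062 m.
A = πr²/2 = π × 1.9²/2 = 5.67057 m².
Resultant F = γ·h_c·A = 10.05525 × 3.70062 × 5.67057 = 211.006 kN.
I_c = (π/8 − 8/(9π))·r⁴ = 0.109757 × 1.9⁴ = 1.43036 m⁴.
Centre of pressure: y_p = y_c + I_c/(y_c·A) = 6.90638 + 1.43036/(6.90638 × 5.67057) = 6.90638 + 0.0365231 = 6.9429 m along the plane.
The resultant acts 0.806385 + 0.0365231 = 0.842908 m (along the plate) below the hinge at the top edge, so the moment about the hinge is M = F × 0.842908 = 211.006 × 0.842908 = 177.859 kN·m.

M ≈ 178 kN·m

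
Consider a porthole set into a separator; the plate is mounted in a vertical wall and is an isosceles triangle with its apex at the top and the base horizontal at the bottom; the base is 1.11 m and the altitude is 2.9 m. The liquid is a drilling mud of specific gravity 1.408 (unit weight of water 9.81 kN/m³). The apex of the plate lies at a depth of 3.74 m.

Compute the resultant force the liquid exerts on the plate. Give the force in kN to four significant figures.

F ≈ 126.1 kN

γ = 1.408 × 9.81 = 13.81248 kN/m³.
With the apex up, the centroid sits 2h/3 = 2 × 2.9/3 = 1.93333 m below the apex, so the centroid depth is h_c = 3.74 + 1.93333 = 5.67333 m.
A = ½ × 1.11 × 2.9 = 1.6095 m².
Resultant F = γ·h_c·A = 13.81248 × 5.67333 × 1.6095 = 126.125 kN.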